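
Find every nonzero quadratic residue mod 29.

1,4,5,6,7,9,13,16,20,22,23,24,25,28

Square k = 1,…,14 (k and 29−k give the same square):
1²=1, 2²=4, 3²=9, 4²=16, 5²=25, 6²≡7, 7²≡20, 8²≡6, 9²≡23, 10²≡13, 11²≡5, 12²≡28, 13²≡24, 14²≡22 (mod 29).
So the quadratic residues mod 29 are {1, 4, 5, 6, 7, 9, 13, 16, 20, 22, 23, 24, 25, 28}.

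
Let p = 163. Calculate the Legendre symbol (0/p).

Top reduces to 0: gcd > 1, so the symbol is 0.

0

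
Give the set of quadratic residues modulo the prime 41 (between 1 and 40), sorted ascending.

1 2 4 5 8 9 10 16 18 20 21 23 25 31 32 33 36 37 39 40

Square k = 1,…,20 (k and 41−k give the same square):
1²=1, 2²=4, 3²=9, 4²=16, 5²=25, 6²=36, 7²≡8, 8²≡23, 9²≡40, 10²≡18, 11²≡39, 12²≡21, 13²≡5, 14²≡32, 15²≡20, 16²≡10, 17²≡2, 18²≡37, 19²≡33, 20²≡31 (mod 41).
So the quadratic residues mod 41 are {1, 2, 4, 5, 8, 9, 10, 16, 18, 20, 21, 23, 25, 31, 32, 33, 36, 37, 39, 40}.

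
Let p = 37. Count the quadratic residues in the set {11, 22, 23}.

(11/37) = +1 → QR.
(22/37) = -1 → non-residue.
(23/37) = -1 → non-residue.
Total quadratic residues among the 3: 1.

1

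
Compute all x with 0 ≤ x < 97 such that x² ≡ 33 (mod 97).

97 ≡ 1 (mod 4), so we find a root by search.
Trying successive values, 18² = 324 ≡ 33 (mod 97). The other root is 97 − 18 = 79.

18, 79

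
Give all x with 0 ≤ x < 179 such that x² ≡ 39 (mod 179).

24, 155

Since 179 ≡ 3 (mod 4), a square root of 39 is 39^((179+1)/4) = 39^45 mod 179.
Repeated squaring: 39^2≡89, 39^4≡45, 39^8≡56, 39^16≡93, 39^32≡57 (mod 179).
39^45 = 39^(32+8+4+1) ≡ 155 (mod 179).
Check: 155² = 24025 ≡ 39 (mod 179). The two roots are 24 and 155.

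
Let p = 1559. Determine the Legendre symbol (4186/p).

First reduce: 4186 ≡ 1068 (mod 1559).
Pull out 2^2: since 1559 ≡ 7 (mod 8), (2/1559) = +1, so (2/1559)^2 = +1.
Reciprocity: 267 ≡ 3 and 1559 ≡ 3 (mod 4), so (267/1559) = −(1559/267).
Reduce top mod 267: now compute (224/267).
Pull out 2^5: since 267 ≡ 3 (mod 8), (2/267) = -1, so (2/267)^5 = -1.
Reciprocity: 7 ≡ 3 and 267 ≡ 3 (mod 4), so (7/267) = −(267/7).
Reduce top mod 7: now compute (1/7).
Reached (1/7) = 1. Collecting the sign flips along the way, the symbol is -1.

-1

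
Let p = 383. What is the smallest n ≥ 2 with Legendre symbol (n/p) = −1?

5

(2/383) = +1, so 2 is a residue.
(3/383) = +1, so 3 is a residue.
(4/383) = +1, so 4 is a residue.
(5/383) = −1, so 5 is the smallest positive non-residue mod 383.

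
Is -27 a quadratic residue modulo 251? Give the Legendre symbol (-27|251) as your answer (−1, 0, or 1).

Euler's criterion: (-27/251) ≡ 224^125 (mod 251).
224^2 ≡ 227 (mod 251)
224^4 ≡ 74 (mod 251)
224^8 ≡ 205 (mod 251)
224^16 ≡ 108 (mod 251)
224^32 ≡ 118 (mod 251)
224^64 ≡ 119 (mod 251)
224^125 = 224^(64+32+16+8+4+1) ≡ 250 (mod 251).
Result is 250 ≡ −1, so (-27/251) = −1.

-1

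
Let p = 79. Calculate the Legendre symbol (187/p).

Euler's criterion: (187/79) ≡ 29^39 (mod 79).
29^2 ≡ 51 (mod 79)
29^4 ≡ 73 (mod 79)
29^8 ≡ 36 (mod 79)
29^16 ≡ 32 (mod 79)
29^32 ≡ 76 (mod 79)
29^39 = 29^(32+4+2+1) ≡ 78 (mod 79).
Result is 78 ≡ −1, so (187/79) = −1.

-1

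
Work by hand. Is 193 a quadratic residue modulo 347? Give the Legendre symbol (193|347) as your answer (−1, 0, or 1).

-1

Reciprocity: 193 ≡ 1 and 347 ≡ 3 (mod 4), so (193/347) = +(347/193).
Reduce top mod 193: now compute (154/193).
Pull out 2: since 193 ≡ 1 (mod 8), (2/193) = +1.
Reciprocity: 77 ≡ 1 and 193 ≡ 1 (mod 4), so (77/193) = +(193/77).
Reduce top mod 77: now compute (39/77).
Reciprocity: 39 ≡ 3 and 77 ≡ 1 (mod 4), so (39/77) = +(77/39).
Reduce top mod 39: now compute (38/39).
Pull out 2: since 39 ≡ 7 (mod 8), (2/39) = +1.
Reciprocity: 19 ≡ 3 and 39 ≡ 3 (mod 4), so (19/39) = −(39/19).
Reduce top mod 19: now compute (1/19).
Reached (1/19) = 1. Collecting the sign flips along the way, the symbol is -1.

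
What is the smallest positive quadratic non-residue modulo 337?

5

(2/337) = +1, so 2 is a residue.
(3/337) = +1, so 3 is a residue.
(4/337) = +1, so 4 is a residue.
(5/337) = −1, so 5 is the smallest positive non-residue mod 337.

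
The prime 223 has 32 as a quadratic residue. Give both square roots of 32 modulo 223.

Since 223 ≡ 3 (mod 4), a square root of 32 is 32^((223+1)/4) = 32^56 mod 223.
Repeated squaring: 32^2≡132, 32^4≡30, 32^8≡8, 32^16≡64, 32^32≡82 (mod 223).
32^56 = 32^(32+16+8) ≡ 60 (mod 223).
Check: 60² = 3600 ≡ 32 (mod 223). The two roots are 60 and 163.

60, 163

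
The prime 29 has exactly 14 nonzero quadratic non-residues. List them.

2, 3, 8, 10, 11, 12, 14, 15, 17, 18, 19, 21, 26, 27

Square k = 1,…,14 (k and 29−k give the same square):
1²=1, 2²=4, 3²=9, 4²=16, 5²=25, 6²≡7, 7²≡20, 8²≡6, 9²≡23, 10²≡13, 11²≡5, 12²≡28, 13²≡24, 14²≡22 (mod 29).
The residues are {1, 4, 5, 6, 7, 9, 13, 16, 20, 22, 23, 24, 25, 28}; the non-residues are the remaining 14 nonzero classes.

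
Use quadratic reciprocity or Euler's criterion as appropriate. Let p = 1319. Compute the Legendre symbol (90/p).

1

Pull out 2: since 1319 ≡ 7 (mod 8), (2/1319) = +1.
Reciprocity: 45 ≡ 1 and 1319 ≡ 3 (mod 4), so (45/1319) = +(1319/45).
Reduce top mod 45: now compute (14/45).
Pull out 2: since 45 ≡ 5 (mod 8), (2/45) = -1.
Reciprocity: 7 ≡ 3 and 45 ≡ 1 (mod 4), so (7/45) = +(45/7).
Reduce top mod 7: now compute (3/7).
Reciprocity: 3 ≡ 3 and 7 ≡ 3 (mod 4), so (3/7) = −(7/3).
Reduce top mod 3: now compute (1/3).
Reached (1/3) = 1. Collecting the sign flips along the way, the symbol is +1.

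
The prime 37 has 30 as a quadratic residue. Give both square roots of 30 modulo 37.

37 ≡ 1 (mod 4), so we find a root by search.
Trying successive values, 17² = 289 ≡ 30 (mod 37). The other root is 37 − 17 = 20.

17, 20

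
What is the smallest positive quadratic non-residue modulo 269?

2

(2/269) = −1, so 2 is the smallest positive non-residue mod 269.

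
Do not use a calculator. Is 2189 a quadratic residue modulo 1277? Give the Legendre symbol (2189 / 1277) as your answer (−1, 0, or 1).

-1

First reduce: 2189 ≡ 912 (mod 1277).
Pull out 2^4: since 1277 ≡ 5 (mod 8), (2/1277) = -1, so (2/1277)^4 = +1.
Reciprocity: 57 ≡ 1 and 1277 ≡ 1 (mod 4), so (57/1277) = +(1277/57).
Reduce top mod 57: now compute (23/57).
Reciprocity: 23 ≡ 3 and 57 ≡ 1 (mod 4), so (23/57) = +(57/23).
Reduce top mod 23: now compute (11/23).
Reciprocity: 11 ≡ 3 and 23 ≡ 3 (mod 4), so (11/23) = −(23/11).
Reduce top mod 11: now compute (1/11).
Reached (1/11) = 1. Collecting the sign flips along the way, the symbol is -1.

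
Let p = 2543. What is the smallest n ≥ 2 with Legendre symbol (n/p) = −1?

5

(2/2543) = +1, so 2 is a residue.
(3/2543) = +1, so 3 is a residue.
(4/2543) = +1, so 4 is a residue.
(5/2543) = −1, so 5 is the smallest positive non-residue mod 2543.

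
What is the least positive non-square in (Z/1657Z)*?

(2/1657) = +1, so 2 is a residue.
(3/1657) = +1, so 3 is a residue.
(4/1657) = +1, so 4 is a residue.
(5/1657) = −1, so 5 is the smallest positive non-residue mod 1657.

5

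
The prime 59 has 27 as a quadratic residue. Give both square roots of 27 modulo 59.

Since 59 ≡ 3 (mod 4), a square root of 27 is 27^((59+1)/4) = 27^15 mod 59.
Repeated squaring: 27^2≡21, 27^4≡28, 27^8≡17 (mod 59).
27^15 = 27^(8+4+2+1) ≡ 26 (mod 59).
Check: 26² = 676 ≡ 27 (mod 59). The two roots are 26 and 33.

26, 33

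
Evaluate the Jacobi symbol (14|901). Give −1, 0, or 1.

Pull out 2: since 901 ≡ 5 (mod 8), (2/901) = -1.
Reciprocity: 7 ≡ 3 and 901 ≡ 1 (mod 4), so (7/901) = +(901/7).
Reduce top mod 7: now compute (5/7).
Reciprocity: 5 ≡ 1 and 7 ≡ 3 (mod 4), so (5/7) = +(7/5).
Reduce top mod 5: now compute (2/5).
Pull out 2: since 5 ≡ 5 (mod 8), (2/5) = -1.
Reached (1/5) = 1. Collecting the sign flips along the way, the symbol is +1.

1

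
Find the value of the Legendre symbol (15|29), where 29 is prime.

Reciprocity: 15 ≡ 3 and 29 ≡ 1 (mod 4), so (15/29) = +(29/15).
Reduce top mod 15: now compute (14/15).
Pull out 2: since 15 ≡ 7 (mod 8), (2/15) = +1.
Reciprocity: 7 ≡ 3 and 15 ≡ 3 (mod 4), so (7/15) = −(15/7).
Reduce top mod 7: now compute (1/7).
Reached (1/7) = 1. Collecting the sign flips along the way, the symbol is -1.

-1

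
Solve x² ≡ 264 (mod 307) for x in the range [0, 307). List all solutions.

Since 307 ≡ 3 (mod 4), a square root of 264 is 264^((307+1)/4) = 264^77 mod 307.
Repeated squaring: 264^2≡7, 264^4≡49, 264^8≡252, 264^16≡262, 264^32≡183, 264^64≡26 (mod 307).
264^77 = 264^(64+8+4+1) ≡ 112 (mod 307).
Check: 112² = 12544 ≡ 264 (mod 307). The two roots are 112 and 195.

112, 195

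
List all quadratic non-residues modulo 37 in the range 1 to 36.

Square k = 1,…,18 (k and 37−k give the same square):
1²=1, 2²=4, 3²=9, 4²=16, 5²=25, 6²=36, 7²≡12, 8²≡27, 9²≡7, 10²≡26, 11²≡10, 12²≡33, 13²≡21, 14²≡11, 15²≡3, 16²≡34, 17²≡30, 18²≡28 (mod 37).
The residues are {1, 3, 4, 7, 9, 10, 11, 12, 16, 21, 25, 26, 27, 28, 30, 33, 34, 36}; the non-residues are the remaining 18 nonzero classes.

2,5,6,8,13,14,15,17,18,19,20,22,23,24,29,31,32,35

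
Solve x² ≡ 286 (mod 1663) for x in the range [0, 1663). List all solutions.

Since 1663 ≡ 3 (mod 4), a square root of 286 is 286^((1663+1)/4) = 286^416 mod 1663.
Repeated squaring: 286^2≡309, 286^4≡690, 286^8≡482, 286^16≡1167, 286^32≡1555, 286^64≡23, 286^128≡529, 286^256≡457 (mod 1663).
286^416 = 286^(256+128+32) ≡ 1439 (mod 1663).
Check: 1439² = 2070721 ≡ 286 (mod 1663). The two roots are 224 and 1439.

224, 1439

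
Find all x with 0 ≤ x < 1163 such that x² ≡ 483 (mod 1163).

Since 1163 ≡ 3 (mod 4), a square root of 483 is 483^((1163+1)/4) = 483^291 mod 1163.
Repeated squaring: 483^2≡689, 483^4≡217, 483^8≡569, 483^16≡447, 483^32≡936, 483^64≡357, 483^128≡682, 483^256≡1087 (mod 1163).
483^291 = 483^(256+32+2+1) ≡ 1110 (mod 1163).
Check: 1110² = 1232100 ≡ 483 (mod 1163). The two roots are 53 and 1110.

53, 1110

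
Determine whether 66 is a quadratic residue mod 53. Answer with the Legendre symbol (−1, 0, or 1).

First reduce: 66 ≡ 13 (mod 53).
Reciprocity: 13 ≡ 1 and 53 ≡ 1 (mod 4), so (13/53) = +(53/13).
Reduce top mod 13: now compute (1/13).
Reached (1/13) = 1. Collecting the sign flips along the way, the symbol is +1.

1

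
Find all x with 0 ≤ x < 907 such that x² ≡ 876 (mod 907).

Since 907 ≡ 3 (mod 4), a square root of 876 is 876^((907+1)/4) = 876^227 mod 907.
Repeated squaring: 876^2≡54, 876^4≡195, 876^8≡838, 876^16≡226, 876^32≡284, 876^64≡840, 876^128≡861 (mod 907).
876^227 = 876^(128+64+32+2+1) ≡ 85 (mod 907).
Check: 85² = 7225 ≡ 876 (mod 907). The two roots are 85 and 822.

85, 822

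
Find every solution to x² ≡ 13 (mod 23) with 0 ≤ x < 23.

6, 17

Since 23 ≡ 3 (mod 4), a square root of 13 is 13^((23+1)/4) = 13^6 mod 23.
Repeated squaring: 13^2≡8, 13^4≡18 (mod 23).
13^6 = 13^(4+2) ≡ 6 (mod 23).
Check: 6² = 36 ≡ 13 (mod 23). The two roots are 6 and 17.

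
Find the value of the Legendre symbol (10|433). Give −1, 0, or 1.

Euler's criterion: (10/433) ≡ 10^216 (mod 433).
10^2 ≡ 100 (mod 433)
10^4 ≡ 41 (mod 433)
10^8 ≡ 382 (mod 433)
10^16 ≡ 3 (mod 433)
10^32 ≡ 9 (mod 433)
10^64 ≡ 81 (mod 433)
10^128 ≡ 66 (mod 433)
10^216 = 10^(128+64+16+8) ≡ 432 (mod 433).
Result is 432 ≡ −1, so (10/433) = −1.

-1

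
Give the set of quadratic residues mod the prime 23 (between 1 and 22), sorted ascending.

Square k = 1,…,11 (k and 23−k give the same square):
1²=1, 2²=4, 3²=9, 4²=16, 5²≡2, 6²≡13, 7²≡3, 8²≡18, 9²≡12, 10²≡8, 11²≡6 (mod 23).
So the quadratic residues mod 23 are {1, 2, 3, 4, 6, 8, 9, 12, 13, 16, 18}.

1 2 3 4 6 8 9 12 13 16 18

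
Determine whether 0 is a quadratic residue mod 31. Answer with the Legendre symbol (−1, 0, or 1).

0

Top reduces to 0: gcd > 1, so the symbol is 0.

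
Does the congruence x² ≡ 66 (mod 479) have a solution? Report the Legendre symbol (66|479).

1

Pull out 2: since 479 ≡ 7 (mod 8), (2/479) = +1.
Reciprocity: 33 ≡ 1 and 479 ≡ 3 (mod 4), so (33/479) = +(479/33).
Reduce top mod 33: now compute (17/33).
Reciprocity: 17 ≡ 1 and 33 ≡ 1 (mod 4), so (17/33) = +(33/17).
Reduce top mod 17: now compute (16/17).
Pull out 2^4: since 17 ≡ 1 (mod 8), (2/17) = +1, so (2/17)^4 = +1.
Reached (1/17) = 1. Collecting the sign flips along the way, the symbol is +1.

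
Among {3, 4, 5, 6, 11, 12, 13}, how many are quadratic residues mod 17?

2

(3/17) = -1 → non-residue.
(4/17) = +1 → QR.
(5/17) = -1 → non-residue.
(6/17) = -1 → non-residue.
(11/17) = -1 → non-residue.
(12/17) = -1 → non-residue.
(13/17) = +1 → QR.
Total quadratic residues among the 7: 2.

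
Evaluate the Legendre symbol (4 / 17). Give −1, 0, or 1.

Pull out 2^2: since 17 ≡ 1 (mod 8), (2/17) = +1, so (2/17)^2 = +1.
Reached (1/17) = 1. Collecting the sign flips along the way, the symbol is +1.

1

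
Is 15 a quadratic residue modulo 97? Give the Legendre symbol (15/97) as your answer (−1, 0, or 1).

-1

Reciprocity: 15 ≡ 3 and 97 ≡ 1 (mod 4), so (15/97) = +(97/15).
Reduce top mod 15: now compute (7/15).
Reciprocity: 7 ≡ 3 and 15 ≡ 3 (mod 4), so (7/15) = −(15/7).
Reduce top mod 7: now compute (1/7).
Reached (1/7) = 1. Collecting the sign flips along the way, the symbol is -1.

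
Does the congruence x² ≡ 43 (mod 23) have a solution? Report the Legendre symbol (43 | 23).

Euler's criterion: (43/23) ≡ 20^11 (mod 23).
20^2 ≡ 9 (mod 23)
20^4 ≡ 12 (mod 23)
20^8 ≡ 6 (mod 23)
20^11 = 20^(8+2+1) ≡ 22 (mod 23).
Result is 22 ≡ −1, so (43/23) = −1.

-1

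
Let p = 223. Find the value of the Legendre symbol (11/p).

-1

Reciprocity: 11 ≡ 3 and 223 ≡ 3 (mod 4), so (11/223) = −(223/11).
Reduce top mod 11: now compute (3/11).
Reciprocity: 3 ≡ 3 and 11 ≡ 3 (mod 4), so (3/11) = −(11/3).
Reduce top mod 3: now compute (2/3).
Pull out 2: since 3 ≡ 3 (mod 8), (2/3) = -1.
Reached (1/3) = 1. Collecting the sign flips along the way, the symbol is -1.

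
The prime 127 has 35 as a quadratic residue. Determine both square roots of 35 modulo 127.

17, 110

Since 127 ≡ 3 (mod 4), a square root of 35 is 35^((127+1)/4) = 35^32 mod 127.
Repeated squaring: 35^2≡82, 35^4≡120, 35^8≡49, 35^16≡115, 35^32≡17 (mod 127).
35^32 = 35^(32) ≡ 17 (mod 127).
Check: 17² = 289 ≡ 35 (mod 127). The two roots are 17 and 110.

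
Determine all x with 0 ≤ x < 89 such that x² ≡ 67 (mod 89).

89 ≡ 1 (mod 4), so we find a root by search.
Trying successive values, 44² = 1936 ≡ 67 (mod 89). The other root is 89 − 44 = 45.

44, 45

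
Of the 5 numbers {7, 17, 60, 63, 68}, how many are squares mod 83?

(7/83) = +1 → QR.
(17/83) = +1 → QR.
(60/83) = -1 → non-residue.
(63/83) = +1 → QR.
(68/83) = +1 → QR.
Total quadratic residues among the 5: 4.

4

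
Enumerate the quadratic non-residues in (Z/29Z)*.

Square k = 1,…,14 (k and 29−k give the same square):
1²=1, 2²=4, 3²=9, 4²=16, 5²=25, 6²≡7, 7²≡20, 8²≡6, 9²≡23, 10²≡13, 11²≡5, 12²≡28, 13²≡24, 14²≡22 (mod 29).
The residues are {1, 4, 5, 6, 7, 9, 13, 16, 20, 22, 23, 24, 25, 28}; the non-residues are the remaining 14 nonzero classes.

2,3,8,10,11,12,14,15,17,18,19,21,26,27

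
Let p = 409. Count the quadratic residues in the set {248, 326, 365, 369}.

(248/409) = -1 → non-residue.
(326/409) = +1 → QR.
(365/409) = -1 → non-residue.
(369/409) = +1 → QR.
Total quadratic residues among the 4: 2.

2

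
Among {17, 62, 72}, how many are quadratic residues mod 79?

2

(17/79) = -1 → non-residue.
(62/79) = +1 → QR.
(72/79) = +1 → QR.
Total quadratic residues among the 3: 2.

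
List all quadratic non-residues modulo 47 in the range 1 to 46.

Square k = 1,…,23 (k and 47−k give the same square):
1²=1, 2²=4, 3²=9, 4²=16, 5²=25, 6²=36, 7²≡2, 8²≡17, 9²≡34, 10²≡6, 11²≡27, 12²≡3, 13²≡28, 14²≡8, 15²≡37, 16²≡21, 17²≡7, 18²≡42, 19²≡32, 20²≡24, 21²≡18, 22²≡14, 23²≡12 (mod 47).
The residues are {1, 2, 3, 4, 6, 7, 8, 9, 12, 14, 16, 17, 18, 21, 24, 25, 27, 28, 32, 34, 36, 37, 42}; the non-residues are the remaining 23 nonzero classes.

5, 10, 11, 13, 15, 19, 20, 22, 23, 26, 29, 30, 31, 33, 35, 38, 39, 40, 41, 43, 44, 45, 46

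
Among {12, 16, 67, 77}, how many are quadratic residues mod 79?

(12/79) = -1 → non-residue.
(16/79) = +1 → QR.
(67/79) = +1 → QR.
(77/79) = -1 → non-residue.
Total quadratic residues among the 4: 2.

2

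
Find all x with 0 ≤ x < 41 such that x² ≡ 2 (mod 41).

41 ≡ 1 (mod 4), so we find a root by search.
Trying successive values, 17² = 289 ≡ 2 (mod 41). The other root is 41 − 17 = 24.

17, 24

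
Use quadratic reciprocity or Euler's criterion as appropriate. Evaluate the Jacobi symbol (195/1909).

Reciprocity: 195 ≡ 3 and 1909 ≡ 1 (mod 4), so (195/1909) = +(1909/195).
Reduce top mod 195: now compute (154/195).
Pull out 2: since 195 ≡ 3 (mod 8), (2/195) = -1.
Reciprocity: 77 ≡ 1 and 195 ≡ 3 (mod 4), so (77/195) = +(195/77).
Reduce top mod 77: now compute (41/77).
Reciprocity: 41 ≡ 1 and 77 ≡ 1 (mod 4), so (41/77) = +(77/41).
Reduce top mod 41: now compute (36/41).
Pull out 2^2: since 41 ≡ 1 (mod 8), (2/41) = +1, so (2/41)^2 = +1.
Reciprocity: 9 ≡ 1 and 41 ≡ 1 (mod 4), so (9/41) = +(41/9).
Reduce top mod 9: now compute (5/9).
Reciprocity: 5 ≡ 1 and 9 ≡ 1 (mod 4), so (5/9) = +(9/5).
Reduce top mod 5: now compute (4/5).
Pull out 2^2: since 5 ≡ 5 (mod 8), (2/5) = -1, so (2/5)^2 = +1.
Reached (1/5) = 1. Collecting the sign flips along the way, the symbol is -1.

-1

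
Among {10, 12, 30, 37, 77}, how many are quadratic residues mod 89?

(10/89) = +1 → QR.
(12/89) = -1 → non-residue.
(30/89) = -1 → non-residue.
(37/89) = -1 → non-residue.
(77/89) = -1 → non-residue.
Total quadratic residues among the 5: 1.

1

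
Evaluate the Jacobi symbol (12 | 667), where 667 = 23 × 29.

-1

Pull out 2^2: since 667 ≡ 3 (mod 8), (2/667) = -1, so (2/667)^2 = +1.
Reciprocity: 3 ≡ 3 and 667 ≡ 3 (mod 4), so (3/667) = −(667/3).
Reduce top mod 3: now compute (1/3).
Reached (1/3) = 1. Collecting the sign flips along the way, the symbol is -1.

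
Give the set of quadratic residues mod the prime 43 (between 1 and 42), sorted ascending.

Square k = 1,…,21 (k and 43−k give the same square):
1²=1, 2²=4, 3²=9, 4²=16, 5²=25, 6²=36, 7²≡6, 8²≡21, 9²≡38, 10²≡14, 11²≡35, 12²≡15, 13²≡40, 14²≡24, 15²≡10, 16²≡41, 17²≡31, 18²≡23, 19²≡17, 20²≡13, 21²≡11 (mod 43).
So the quadratic residues mod 43 are {1, 4, 6, 9, 10, 11, 13, 14, 15, 16, 17, 21, 23, 24, 25, 31, 35, 36, 38, 40, 41}.

1, 4, 6, 9, 10, 11, 13, 14, 15, 16, 17, 21, 23, 24, 25, 31, 35, 36, 38, 40, 41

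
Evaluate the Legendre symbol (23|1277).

Reciprocity: 23 ≡ 3 and 1277 ≡ 1 (mod 4), so (23/1277) = +(1277/23).
Reduce top mod 23: now compute (12/23).
Pull out 2^2: since 23 ≡ 7 (mod 8), (2/23) = +1, so (2/23)^2 = +1.
Reciprocity: 3 ≡ 3 and 23 ≡ 3 (mod 4), so (3/23) = −(23/3).
Reduce top mod 3: now compute (2/3).
Pull out 2: since 3 ≡ 3 (mod 8), (2/3) = -1.
Reached (1/3) = 1. Collecting the sign flips along the way, the symbol is +1.

1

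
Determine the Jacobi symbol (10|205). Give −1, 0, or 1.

Pull out 2: since 205 ≡ 5 (mod 8), (2/205) = -1.
Reciprocity: 5 ≡ 1 and 205 ≡ 1 (mod 4), so (5/205) = +(205/5).
Reduce top mod 5: now compute (0/5).
Top reduces to 0: gcd > 1, so the symbol is 0.

0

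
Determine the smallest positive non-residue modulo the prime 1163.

(2/1163) = −1, so 2 is the smallest positive non-residue mod 1163.

2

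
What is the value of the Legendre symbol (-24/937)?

Euler's criterion: (-24/937) ≡ 913^468 (mod 937).
913^2 ≡ 576 (mod 937)
913^4 ≡ 78 (mod 937)
913^8 ≡ 462 (mod 937)
913^16 ≡ 745 (mod 937)
913^32 ≡ 321 (mod 937)
913^64 ≡ 908 (mod 937)
913^128 ≡ 841 (mod 937)
913^256 ≡ 783 (mod 937)
913^468 = 913^(256+128+64+16+4) ≡ 1 (mod 937).
Result is 1, so (-24/937) = 1.

1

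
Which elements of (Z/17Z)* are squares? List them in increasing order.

Square k = 1,…,8 (k and 17−k give the same square):
1²=1, 2²=4, 3²=9, 4²=16, 5²≡8, 6²≡2, 7²≡15, 8²≡13 (mod 17).
So the quadratic residues mod 17 are {1, 2, 4, 8, 9, 13, 15, 16}.

1, 2, 4, 8, 9, 13, 15, 16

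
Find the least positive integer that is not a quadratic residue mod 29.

(2/29) = −1, so 2 is the smallest positive non-residue mod 29.

2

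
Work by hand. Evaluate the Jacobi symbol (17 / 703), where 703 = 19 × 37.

-1

Reciprocity: 17 ≡ 1 and 703 ≡ 3 (mod 4), so (17/703) = +(703/17).
Reduce top mod 17: now compute (6/17).
Pull out 2: since 17 ≡ 1 (mod 8), (2/17) = +1.
Reciprocity: 3 ≡ 3 and 17 ≡ 1 (mod 4), so (3/17) = +(17/3).
Reduce top mod 3: now compute (2/3).
Pull out 2: since 3 ≡ 3 (mod 8), (2/3) = -1.
Reached (1/3) = 1. Collecting the sign flips along the way, the symbol is -1.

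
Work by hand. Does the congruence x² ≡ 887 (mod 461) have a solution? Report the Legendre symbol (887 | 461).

First reduce: 887 ≡ 426 (mod 461).
Pull out 2: since 461 ≡ 5 (mod 8), (2/461) = -1.
Reciprocity: 213 ≡ 1 and 461 ≡ 1 (mod 4), so (213/461) = +(461/213).
Reduce top mod 213: now compute (35/213).
Reciprocity: 35 ≡ 3 and 213 ≡ 1 (mod 4), so (35/213) = +(213/35).
Reduce top mod 35: now compute (3/35).
Reciprocity: 3 ≡ 3 and 35 ≡ 3 (mod 4), so (3/35) = −(35/3).
Reduce top mod 3: now compute (2/3).
Pull out 2: since 3 ≡ 3 (mod 8), (2/3) = -1.
Reached (1/3) = 1. Collecting the sign flips along the way, the symbol is -1.

-1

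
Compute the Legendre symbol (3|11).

1

Reciprocity: 3 ≡ 3 and 11 ≡ 3 (mod 4), so (3/11) = −(11/3).
Reduce top mod 3: now compute (2/3).
Pull out 2: since 3 ≡ 3 (mod 8), (2/3) = -1.
Reached (1/3) = 1. Collecting the sign flips along the way, the symbol is +1.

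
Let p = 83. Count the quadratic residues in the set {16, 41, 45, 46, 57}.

2

(16/83) = +1 → QR.
(41/83) = +1 → QR.
(45/83) = -1 → non-residue.
(46/83) = -1 → non-residue.
(57/83) = -1 → non-residue.
Total quadratic residues among the 5: 2.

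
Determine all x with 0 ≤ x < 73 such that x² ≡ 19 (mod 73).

73 ≡ 1 (mod 4), so we find a root by search.
Trying successive values, 26² = 676 ≡ 19 (mod 73). The other root is 73 − 26 = 47.

26, 47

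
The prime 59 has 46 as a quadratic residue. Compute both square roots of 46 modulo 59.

20, 39

Since 59 ≡ 3 (mod 4), a square root of 46 is 46^((59+1)/4) = 46^15 mod 59.
Repeated squaring: 46^2≡51, 46^4≡5, 46^8≡25 (mod 59).
46^15 = 46^(8+4+2+1) ≡ 20 (mod 59).
Check: 20² = 400 ≡ 46 (mod 59). The two roots are 20 and 39.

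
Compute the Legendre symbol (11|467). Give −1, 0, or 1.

-1

Euler's criterion: (11/467) ≡ 11^233 (mod 467).
11^2 ≡ 121 (mod 467)
11^4 ≡ 164 (mod 467)
11^8 ≡ 277 (mod 467)
11^16 ≡ 141 (mod 467)
11^32 ≡ 267 (mod 467)
11^64 ≡ 305 (mod 467)
11^128 ≡ 92 (mod 467)
11^233 = 11^(128+64+32+8+1) ≡ 466 (mod 467).
Result is 466 ≡ −1, so (11/467) = −1.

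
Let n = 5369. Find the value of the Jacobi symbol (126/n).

Pull out 2: since 5369 ≡ 1 (mod 8), (2/5369) = +1.
Reciprocity: 63 ≡ 3 and 5369 ≡ 1 (mod 4), so (63/5369) = +(5369/63).
Reduce top mod 63: now compute (14/63).
Pull out 2: since 63 ≡ 7 (mod 8), (2/63) = +1.
Reciprocity: 7 ≡ 3 and 63 ≡ 3 (mod 4), so (7/63) = −(63/7).
Reduce top mod 7: now compute (0/7).
Top reduces to 0: gcd > 1, so the symbol is 0.

0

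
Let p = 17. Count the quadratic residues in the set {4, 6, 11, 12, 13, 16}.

(4/17) = +1 → QR.
(6/17) = -1 → non-residue.
(11/17) = -1 → non-residue.
(12/17) = -1 → non-residue.
(13/17) = +1 → QR.
(16/17) = +1 → QR.
Total quadratic residues among the 6: 3.

3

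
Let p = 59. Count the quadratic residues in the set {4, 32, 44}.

(4/59) = +1 → QR.
(32/59) = -1 → non-residue.
(44/59) = -1 → non-residue.
Total quadratic residues among the 3: 1.

1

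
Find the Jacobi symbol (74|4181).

0

Pull out 2: since 4181 ≡ 5 (mod 8), (2/4181) = -1.
Reciprocity: 37 ≡ 1 and 4181 ≡ 1 (mod 4), so (37/4181) = +(4181/37).
Reduce top mod 37: now compute (0/37).
Top reduces to 0: gcd > 1, so the symbol is 0.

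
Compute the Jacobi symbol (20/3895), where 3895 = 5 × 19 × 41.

Pull out 2^2: since 3895 ≡ 7 (mod 8), (2/3895) = +1, so (2/3895)^2 = +1.
Reciprocity: 5 ≡ 1 and 3895 ≡ 3 (mod 4), so (5/3895) = +(3895/5).
Reduce top mod 5: now compute (0/5).
Top reduces to 0: gcd > 1, so the symbol is 0.

0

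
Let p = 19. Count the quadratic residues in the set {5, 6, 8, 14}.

(5/19) = +1 → QR.
(6/19) = +1 → QR.
(8/19) = -1 → non-residue.
(14/19) = -1 → non-residue.
Total quadratic residues among the 4: 2.

2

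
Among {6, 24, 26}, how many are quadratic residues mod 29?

(6/29) = +1 → QR.
(24/29) = +1 → QR.
(26/29) = -1 → non-residue.
Total quadratic residues among the 3: 2.

2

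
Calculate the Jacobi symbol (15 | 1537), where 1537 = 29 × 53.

-1

Reciprocity: 15 ≡ 3 and 1537 ≡ 1 (mod 4), so (15/1537) = +(1537/15).
Reduce top mod 15: now compute (7/15).
Reciprocity: 7 ≡ 3 and 15 ≡ 3 (mod 4), so (7/15) = −(15/7).
Reduce top mod 7: now compute (1/7).
Reached (1/7) = 1. Collecting the sign flips along the way, the symbol is -1.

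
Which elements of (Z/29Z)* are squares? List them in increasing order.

1,4,5,6,7,9,13,16,20,22,23,24,25,28

Square k = 1,…,14 (k and 29−k give the same square):
1²=1, 2²=4, 3²=9, 4²=16, 5²=25, 6²≡7, 7²≡20, 8²≡6, 9²≡23, 10²≡13, 11²≡5, 12²≡28, 13²≡24, 14²≡22 (mod 29).
So the quadratic residues mod 29 are {1, 4, 5, 6, 7, 9, 13, 16, 20, 22, 23, 24, 25, 28}.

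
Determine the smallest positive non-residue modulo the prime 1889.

(2/1889) = +1, so 2 is a residue.
(3/1889) = −1, so 3 is the smallest positive non-residue mod 1889.

3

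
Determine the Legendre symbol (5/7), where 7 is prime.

-1

Reciprocity: 5 ≡ 1 and 7 ≡ 3 (mod 4), so (5/7) = +(7/5).
Reduce top mod 5: now compute (2/5).
Pull out 2: since 5 ≡ 5 (mod 8), (2/5) = -1.
Reached (1/5) = 1. Collecting the sign flips along the way, the symbol is -1.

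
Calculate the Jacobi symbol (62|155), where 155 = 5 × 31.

0

Pull out 2: since 155 ≡ 3 (mod 8), (2/155) = -1.
Reciprocity: 31 ≡ 3 and 155 ≡ 3 (mod 4), so (31/155) = −(155/31).
Reduce top mod 31: now compute (0/31).
Top reduces to 0: gcd > 1, so the symbol is 0.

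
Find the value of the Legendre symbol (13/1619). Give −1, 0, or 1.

Reciprocity: 13 ≡ 1 and 1619 ≡ 3 (mod 4), so (13/1619) = +(1619/13).
Reduce top mod 13: now compute (7/13).
Reciprocity: 7 ≡ 3 and 13 ≡ 1 (mod 4), so (7/13) = +(13/7).
Reduce top mod 7: now compute (6/7).
Pull out 2: since 7 ≡ 7 (mod 8), (2/7) = +1.
Reciprocity: 3 ≡ 3 and 7 ≡ 3 (mod 4), so (3/7) = −(7/3).
Reduce top mod 3: now compute (1/3).
Reached (1/3) = 1. Collecting the sign flips along the way, the symbol is -1.

-1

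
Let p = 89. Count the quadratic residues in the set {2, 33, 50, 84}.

(2/89) = +1 → QR.
(33/89) = -1 → non-residue.
(50/89) = +1 → QR.
(84/89) = +1 → QR.
Total quadratic residues among the 4: 3.

3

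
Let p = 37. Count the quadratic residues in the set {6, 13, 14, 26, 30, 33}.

3

(6/37) = -1 → non-residue.
(13/37) = -1 → non-residue.
(14/37) = -1 → non-residue.
(26/37) = +1 → QR.
(30/37) = +1 → QR.
(33/37) = +1 → QR.
Total quadratic residues among the 6: 3.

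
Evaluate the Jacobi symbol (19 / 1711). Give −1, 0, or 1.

Reciprocity: 19 ≡ 3 and 1711 ≡ 3 (mod 4), so (19/1711) = −(1711/19).
Reduce top mod 19: now compute (1/19).
Reached (1/19) = 1. Collecting the sign flips along the way, the symbol is -1.

-1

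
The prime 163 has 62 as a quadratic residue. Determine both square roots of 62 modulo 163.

15, 148

Since 163 ≡ 3 (mod 4), a square root of 62 is 62^((163+1)/4) = 62^41 mod 163.
Repeated squaring: 62^2≡95, 62^4≡60, 62^8≡14, 62^16≡33, 62^32≡111 (mod 163).
62^41 = 62^(32+8+1) ≡ 15 (mod 163).
Check: 15² = 225 ≡ 62 (mod 163). The two roots are 15 and 148.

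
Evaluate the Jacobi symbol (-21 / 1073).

-1

First reduce: -21 ≡ 1052 (mod 1073).
Pull out 2^2: since 1073 ≡ 1 (mod 8), (2/1073) = +1, so (2/1073)^2 = +1.
Reciprocity: 263 ≡ 3 and 1073 ≡ 1 (mod 4), so (263/1073) = +(1073/263).
Reduce top mod 263: now compute (21/263).
Reciprocity: 21 ≡ 1 and 263 ≡ 3 (mod 4), so (21/263) = +(263/21).
Reduce top mod 21: now compute (11/21).
Reciprocity: 11 ≡ 3 and 21 ≡ 1 (mod 4), so (11/21) = +(21/11).
Reduce top mod 11: now compute (10/11).
Pull out 2: since 11 ≡ 3 (mod 8), (2/11) = -1.
Reciprocity: 5 ≡ 1 and 11 ≡ 3 (mod 4), so (5/11) = +(11/5).
Reduce top mod 5: now compute (1/5).
Reached (1/5) = 1. Collecting the sign flips along the way, the symbol is -1.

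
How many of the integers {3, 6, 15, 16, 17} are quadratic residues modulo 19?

3

(3/19) = -1 → non-residue.
(6/19) = +1 → QR.
(15/19) = -1 → non-residue.
(16/19) = +1 → QR.
(17/19) = +1 → QR.
Total quadratic residues among the 5: 3.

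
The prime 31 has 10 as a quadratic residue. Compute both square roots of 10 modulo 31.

14, 17

Since 31 ≡ 3 (mod 4), a square root of 10 is 10^((31+1)/4) = 10^8 mod 31.
Repeated squaring: 10^2≡7, 10^4≡18, 10^8≡14 (mod 31).
10^8 = 10^(8) ≡ 14 (mod 31).
Check: 14² = 196 ≡ 10 (mod 31). The two roots are 14 and 17.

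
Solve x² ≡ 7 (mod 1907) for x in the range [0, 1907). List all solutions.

107, 1800

Since 1907 ≡ 3 (mod 4), a square root of 7 is 7^((1907+1)/4) = 7^477 mod 1907.
Repeated squaring: 7^2≡49, 7^4≡494, 7^8≡1847, 7^16≡1693, 7^32≡28, 7^64≡784, 7^128≡602, 7^256≡74 (mod 1907).
7^477 = 7^(256+128+64+16+8+4+1) ≡ 107 (mod 1907).
Check: 107² = 11449 ≡ 7 (mod 1907). The two roots are 107 and 1800.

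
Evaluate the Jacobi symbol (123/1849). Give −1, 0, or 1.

1

Reciprocity: 123 ≡ 3 and 1849 ≡ 1 (mod 4), so (123/1849) = +(1849/123).
Reduce top mod 123: now compute (4/123).
Pull out 2^2: since 123 ≡ 3 (mod 8), (2/123) = -1, so (2/123)^2 = +1.
Reached (1/123) = 1. Collecting the sign flips along the way, the symbol is +1.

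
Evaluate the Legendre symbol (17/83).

1

Reciprocity: 17 ≡ 1 and 83 ≡ 3 (mod 4), so (17/83) = +(83/17).
Reduce top mod 17: now compute (15/17).
Reciprocity: 15 ≡ 3 and 17 ≡ 1 (mod 4), so (15/17) = +(17/15).
Reduce top mod 15: now compute (2/15).
Pull out 2: since 15 ≡ 7 (mod 8), (2/15) = +1.
Reached (1/15) = 1. Collecting the sign flips along the way, the symbol is +1.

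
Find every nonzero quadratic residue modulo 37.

Square k = 1,…,18 (k and 37−k give the same square):
1²=1, 2²=4, 3²=9, 4²=16, 5²=25, 6²=36, 7²≡12, 8²≡27, 9²≡7, 10²≡26, 11²≡10, 12²≡33, 13²≡21, 14²≡11, 15²≡3, 16²≡34, 17²≡30, 18²≡28 (mod 37).
So the quadratic residues mod 37 are {1, 3, 4, 7, 9, 10, 11, 12, 16, 21, 25, 26, 27, 28, 30, 33, 34, 36}.

1, 3, 4, 7, 9, 10, 11, 12, 16, 21, 25, 26, 27, 28, 30, 33, 34, 36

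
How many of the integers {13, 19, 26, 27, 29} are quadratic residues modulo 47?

1

(13/47) = -1 → non-residue.
(19/47) = -1 → non-residue.
(26/47) = -1 → non-residue.
(27/47) = +1 → QR.
(29/47) = -1 → non-residue.
Total quadratic residues among the 5: 1.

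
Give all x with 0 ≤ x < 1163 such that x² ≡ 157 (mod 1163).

205, 958

Since 1163 ≡ 3 (mod 4), a square root of 157 is 157^((1163+1)/4) = 157^291 mod 1163.
Repeated squaring: 157^2≡226, 157^4≡1067, 157^8≡1075, 157^16≡766, 157^32≡604, 157^64≡797, 157^128≡211, 157^256≡327 (mod 1163).
157^291 = 157^(256+32+2+1) ≡ 205 (mod 1163).
Check: 205² = 42025 ≡ 157 (mod 1163). The two roots are 205 and 958.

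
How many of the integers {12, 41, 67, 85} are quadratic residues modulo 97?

(12/97) = +1 → QR.
(41/97) = -1 → non-residue.
(67/97) = -1 → non-residue.
(85/97) = +1 → QR.
Total quadratic residues among the 4: 2.

2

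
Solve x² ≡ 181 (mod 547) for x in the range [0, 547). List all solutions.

54, 493

Since 547 ≡ 3 (mod 4), a square root of 181 is 181^((547+1)/4) = 181^137 mod 547.
Repeated squaring: 181^2≡488, 181^4≡199, 181^8≡217, 181^16≡47, 181^32≡21, 181^64≡441, 181^128≡296 (mod 547).
181^137 = 181^(128+8+1) ≡ 54 (mod 547).
Check: 54² = 2916 ≡ 181 (mod 547). The two roots are 54 and 493.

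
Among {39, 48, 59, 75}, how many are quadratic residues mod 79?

0

(39/79) = -1 → non-residue.
(48/79) = -1 → non-residue.
(59/79) = -1 → non-residue.
(75/79) = -1 → non-residue.
Total quadratic residues among the 4: 0.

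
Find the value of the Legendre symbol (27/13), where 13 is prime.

First reduce: 27 ≡ 1 (mod 13).
Reached (1/13) = 1. Collecting the sign flips along the way, the symbol is +1.

1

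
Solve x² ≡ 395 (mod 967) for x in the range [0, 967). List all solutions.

Since 967 ≡ 3 (mod 4), a square root of 395 is 395^((967+1)/4) = 395^242 mod 967.
Repeated squaring: 395^2≡338, 395^4≡138, 395^8≡671, 395^16≡586, 395^32≡111, 395^64≡717, 395^128≡612 (mod 967).
395^242 = 395^(128+64+32+16+2) ≡ 284 (mod 967).
Check: 284² = 80656 ≡ 395 (mod 967). The two roots are 284 and 683.

284, 683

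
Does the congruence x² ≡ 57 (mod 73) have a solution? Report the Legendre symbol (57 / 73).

1

Reciprocity: 57 ≡ 1 and 73 ≡ 1 (mod 4), so (57/73) = +(73/57).
Reduce top mod 57: now compute (16/57).
Pull out 2^4: since 57 ≡ 1 (mod 8), (2/57) = +1, so (2/57)^4 = +1.
Reached (1/57) = 1. Collecting the sign flips along the way, the symbol is +1.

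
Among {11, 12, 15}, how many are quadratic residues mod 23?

1

(11/23) = -1 → non-residue.
(12/23) = +1 → QR.
(15/23) = -1 → non-residue.
Total quadratic residues among the 3: 1.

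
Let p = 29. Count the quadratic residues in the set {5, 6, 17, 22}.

(5/29) = +1 → QR.
(6/29) = +1 → QR.
(17/29) = -1 → non-residue.
(22/29) = +1 → QR.
Total quadratic residues among the 4: 3.

3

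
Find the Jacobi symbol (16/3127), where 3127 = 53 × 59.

1

Pull out 2^4: since 3127 ≡ 7 (mod 8), (2/3127) = +1, so (2/3127)^4 = +1.
Reached (1/3127) = 1. Collecting the sign flips along the way, the symbol is +1.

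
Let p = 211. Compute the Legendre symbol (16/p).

1

Euler's criterion: (16/211) ≡ 16^105 (mod 211).
16^2 ≡ 45 (mod 211)
16^4 ≡ 126 (mod 211)
16^8 ≡ 51 (mod 211)
16^16 ≡ 69 (mod 211)
16^32 ≡ 119 (mod 211)
16^64 ≡ 24 (mod 211)
16^105 = 16^(64+32+8+1) ≡ 1 (mod 211).
Result is 1, so (16/211) = 1.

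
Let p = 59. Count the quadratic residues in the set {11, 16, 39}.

1

(11/59) = -1 → non-residue.
(16/59) = +1 → QR.
(39/59) = -1 → non-residue.
Total quadratic residues among the 3: 1.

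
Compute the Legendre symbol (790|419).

-1

Euler's criterion: (790/419) ≡ 371^209 (mod 419).
371^2 ≡ 209 (mod 419)
371^4 ≡ 105 (mod 419)
371^8 ≡ 131 (mod 419)
371^16 ≡ 401 (mod 419)
371^32 ≡ 324 (mod 419)
371^64 ≡ 226 (mod 419)
371^128 ≡ 377 (mod 419)
371^209 = 371^(128+64+16+1) ≡ 418 (mod 419).
Result is 418 ≡ −1, so (790/419) = −1.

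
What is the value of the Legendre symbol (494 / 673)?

Pull out 2: since 673 ≡ 1 (mod 8), (2/673) = +1.
Reciprocity: 247 ≡ 3 and 673 ≡ 1 (mod 4), so (247/673) = +(673/247).
Reduce top mod 247: now compute (179/247).
Reciprocity: 179 ≡ 3 and 247 ≡ 3 (mod 4), so (179/247) = −(247/179).
Reduce top mod 179: now compute (68/179).
Pull out 2^2: since 179 ≡ 3 (mod 8), (2/179) = -1, so (2/179)^2 = +1.
Reciprocity: 17 ≡ 1 and 179 ≡ 3 (mod 4), so (17/179) = +(179/17).
Reduce top mod 17: now compute (9/17).
Reciprocity: 9 ≡ 1 and 17 ≡ 1 (mod 4), so (9/17) = +(17/9).
Reduce top mod 9: now compute (8/9).
Pull out 2^3: since 9 ≡ 1 (mod 8), (2/9) = +1, so (2/9)^3 = +1.
Reached (1/9) = 1. Collecting the sign flips along the way, the symbol is -1.

-1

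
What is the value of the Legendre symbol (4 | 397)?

1

Pull out 2^2: since 397 ≡ 5 (mod 8), (2/397) = -1, so (2/397)^2 = +1.
Reached (1/397) = 1. Collecting the sign flips along the way, the symbol is +1.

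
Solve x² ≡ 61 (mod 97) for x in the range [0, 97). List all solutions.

97 ≡ 1 (mod 4), so we find a root by search.
Trying successive values, 35² = 1225 ≡ 61 (mod 97). The other root is 97 − 35 = 62.

35, 62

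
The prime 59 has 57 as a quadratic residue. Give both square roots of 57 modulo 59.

23, 36

Since 59 ≡ 3 (mod 4), a square root of 57 is 57^((59+1)/4) = 57^15 mod 59.
Repeated squaring: 57^2≡4, 57^4≡16, 57^8≡20 (mod 59).
57^15 = 57^(8+4+2+1) ≡ 36 (mod 59).
Check: 36² = 1296 ≡ 57 (mod 59). The two roots are 23 and 36.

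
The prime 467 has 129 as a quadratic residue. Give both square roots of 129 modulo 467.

230, 237

Since 467 ≡ 3 (mod 4), a square root of 129 is 129^((467+1)/4) = 129^117 mod 467.
Repeated squaring: 129^2≡296, 129^4≡287, 129^8≡177, 129^16≡40, 129^32≡199, 129^64≡373 (mod 467).
129^117 = 129^(64+32+16+4+1) ≡ 230 (mod 467).
Check: 230² = 52900 ≡ 129 (mod 467). The two roots are 230 and 237.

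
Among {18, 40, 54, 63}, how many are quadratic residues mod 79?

(18/79) = +1 → QR.
(40/79) = +1 → QR.
(54/79) = -1 → non-residue.
(63/79) = -1 → non-residue.
Total quadratic residues among the 4: 2.

2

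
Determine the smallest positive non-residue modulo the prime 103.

(2/103) = +1, so 2 is a residue.
(3/103) = −1, so 3 is the smallest positive non-residue mod 103.

3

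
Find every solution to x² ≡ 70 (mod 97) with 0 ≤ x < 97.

97 ≡ 1 (mod 4), so we find a root by search.
Trying successive values, 19² = 361 ≡ 70 (mod 97). The other root is 97 − 19 = 78.

19, 78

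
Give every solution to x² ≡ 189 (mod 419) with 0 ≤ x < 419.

Since 419 ≡ 3 (mod 4), a square root of 189 is 189^((419+1)/4) = 189^105 mod 419.
Repeated squaring: 189^2≡106, 189^4≡342, 189^8≡63, 189^16≡198, 189^32≡237, 189^64≡23 (mod 419).
189^105 = 189^(64+32+8+1) ≡ 281 (mod 419).
Check: 281² = 78961 ≡ 189 (mod 419). The two roots are 138 and 281.

138, 281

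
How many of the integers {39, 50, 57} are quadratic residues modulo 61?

(39/61) = +1 → QR.
(50/61) = -1 → non-residue.
(57/61) = +1 → QR.
Total quadratic residues among the 3: 2.

2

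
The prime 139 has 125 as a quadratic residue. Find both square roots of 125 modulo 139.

Since 139 ≡ 3 (mod 4), a square root of 125 is 125^((139+1)/4) = 125^35 mod 139.
Repeated squaring: 125^2≡57, 125^4≡52, 125^8≡63, 125^16≡77, 125^32≡91 (mod 139).
125^35 = 125^(32+2+1) ≡ 79 (mod 139).
Check: 79² = 6241 ≡ 125 (mod 139). The two roots are 60 and 79.

60, 79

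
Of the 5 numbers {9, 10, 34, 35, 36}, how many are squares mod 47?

3

(9/47) = +1 → QR.
(10/47) = -1 → non-residue.
(34/47) = +1 → QR.
(35/47) = -1 → non-residue.
(36/47) = +1 → QR.
Total quadratic residues among the 5: 3.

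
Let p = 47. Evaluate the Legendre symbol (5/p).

Reciprocity: 5 ≡ 1 and 47 ≡ 3 (mod 4), so (5/47) = +(47/5).
Reduce top mod 5: now compute (2/5).
Pull out 2: since 5 ≡ 5 (mod 8), (2/5) = -1.
Reached (1/5) = 1. Collecting the sign flips along the way, the symbol is -1.

-1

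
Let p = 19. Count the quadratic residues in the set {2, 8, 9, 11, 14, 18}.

2

(2/19) = -1 → non-residue.
(8/19) = -1 → non-residue.
(9/19) = +1 → QR.
(11/19) = +1 → QR.
(14/19) = -1 → non-residue.
(18/19) = -1 → non-residue.
Total quadratic residues among the 6: 2.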